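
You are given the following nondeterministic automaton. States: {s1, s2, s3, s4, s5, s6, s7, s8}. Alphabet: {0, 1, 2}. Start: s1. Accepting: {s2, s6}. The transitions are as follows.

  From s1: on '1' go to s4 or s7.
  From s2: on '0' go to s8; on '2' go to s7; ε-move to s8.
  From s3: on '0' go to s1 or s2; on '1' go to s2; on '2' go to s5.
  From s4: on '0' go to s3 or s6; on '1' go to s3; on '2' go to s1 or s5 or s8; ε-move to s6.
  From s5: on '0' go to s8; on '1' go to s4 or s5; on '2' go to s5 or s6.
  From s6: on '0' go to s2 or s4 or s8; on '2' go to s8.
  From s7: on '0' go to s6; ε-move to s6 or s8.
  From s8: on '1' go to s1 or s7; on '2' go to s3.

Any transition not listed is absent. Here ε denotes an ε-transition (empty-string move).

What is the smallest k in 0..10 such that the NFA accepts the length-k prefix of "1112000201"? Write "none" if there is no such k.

1

Start in {s1}.
Read '1': s1→{s4, s7}; union {s4, s7}; ε-closure = {s4, s6, s7, s8}.
None of the earlier sets intersect F, but {s4, s6, s7, s8} does.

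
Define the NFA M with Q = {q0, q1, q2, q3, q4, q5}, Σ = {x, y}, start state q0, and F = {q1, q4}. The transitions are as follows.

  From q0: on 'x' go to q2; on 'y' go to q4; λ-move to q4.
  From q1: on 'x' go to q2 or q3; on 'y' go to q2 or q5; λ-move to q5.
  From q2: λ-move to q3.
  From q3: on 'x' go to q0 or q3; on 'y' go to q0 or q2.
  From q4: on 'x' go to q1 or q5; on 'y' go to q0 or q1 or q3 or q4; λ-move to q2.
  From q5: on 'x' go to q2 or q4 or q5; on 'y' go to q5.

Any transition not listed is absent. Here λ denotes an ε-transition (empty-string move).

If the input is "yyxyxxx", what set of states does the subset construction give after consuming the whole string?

{q0, q1, q2, q3, q4, q5}

Start: ε-closure({q0}) = {q0, q2, q3, q4}.
Read 'y': q0→{q4}, q2→∅, q3→{q0, q2}, q4→{q0, q1, q3, q4}; union {q0, q1, q2, q3, q4}; ε-closure = {q0, q1, q2, q3, q4, q5}.
Read 'y': q0→{q4}, q1→{q2, q5}, q2→∅, q3→{q0, q2}, q4→{q0, q1, q3, q4}, q5→{q5}; now {q0, q1, q2, q3, q4, q5}.
Read 'x': q0→{q2}, q1→{q2, q3}, q2→∅, q3→{q0, q3}, q4→{q1, q5}, q5→{q2, q4, q5}; now {q0, q1, q2, q3, q4, q5}.
Read 'y': q0→{q4}, q1→{q2, q5}, q2→∅, q3→{q0, q2}, q4→{q0, q1, q3, q4}, q5→{q5}; now {q0, q1, q2, q3, q4, q5}.
Read 'x': q0→{q2}, q1→{q2, q3}, q2→∅, q3→{q0, q3}, q4→{q1, q5}, q5→{q2, q4, q5}; now {q0, q1, q2, q3, q4, q5}.
Read 'x': q0→{q2}, q1→{q2, q3}, q2→∅, q3→{q0, q3}, q4→{q1, q5}, q5→{q2, q4, q5}; now {q0, q1, q2, q3, q4, q5}.
Read 'x': q0→{q2}, q1→{q2, q3}, q2→∅, q3→{q0, q3}, q4→{q1, q5}, q5→{q2, q4, q5}; now {q0, q1, q2, q3, q4, q5}.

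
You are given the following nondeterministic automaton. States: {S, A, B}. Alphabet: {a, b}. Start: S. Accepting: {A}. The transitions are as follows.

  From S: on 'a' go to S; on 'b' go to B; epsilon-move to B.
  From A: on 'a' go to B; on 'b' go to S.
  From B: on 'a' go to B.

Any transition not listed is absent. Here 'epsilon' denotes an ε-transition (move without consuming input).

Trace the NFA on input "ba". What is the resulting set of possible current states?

{B}

Start: ε-closure({S}) = {S, B}.
Read 'b': {S, B} → {B}.
Read 'a': {B} → {B}.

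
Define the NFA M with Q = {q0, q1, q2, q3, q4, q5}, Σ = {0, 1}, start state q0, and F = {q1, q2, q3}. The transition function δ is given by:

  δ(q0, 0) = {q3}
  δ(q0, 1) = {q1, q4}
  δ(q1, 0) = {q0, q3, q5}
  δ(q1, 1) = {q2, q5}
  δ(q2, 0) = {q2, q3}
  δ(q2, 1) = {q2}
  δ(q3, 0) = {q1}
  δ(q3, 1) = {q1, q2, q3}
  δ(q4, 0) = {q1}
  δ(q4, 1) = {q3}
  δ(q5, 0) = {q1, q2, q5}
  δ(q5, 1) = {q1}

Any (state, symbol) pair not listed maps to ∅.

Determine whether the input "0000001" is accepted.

Start in {q0}.
Read '0': q0→{q3}; now {q3}.
Read '0': q3→{q1}; now {q1}.
Read '0': q1→{q0, q3, q5}; now {q0, q3, q5}.
Read '0': q0→{q3}, q3→{q1}, q5→{q1, q2, q5}; now {q1, q2, q3, q5}.
Read '0': q1→{q0, q3, q5}, q2→{q2, q3}, q3→{q1}, q5→{q1, q2, q5}; now {q0, q1, q2, q3, q5}.
Read '0': q0→{q3}, q1→{q0, q3, q5}, q2→{q2, q3}, q3→{q1}, q5→{q1, q2, q5}; now {q0, q1, q2, q3, q5}.
Read '1': q0→{q1, q4}, q1→{q2, q5}, q2→{q2}, q3→{q1, q2, q3}, q5→{q1}; now {q1, q2, q3, q4, q5}.
The final set {q1, q2, q3, q4, q5} contains the accepting states q1, q2, q3.

Yes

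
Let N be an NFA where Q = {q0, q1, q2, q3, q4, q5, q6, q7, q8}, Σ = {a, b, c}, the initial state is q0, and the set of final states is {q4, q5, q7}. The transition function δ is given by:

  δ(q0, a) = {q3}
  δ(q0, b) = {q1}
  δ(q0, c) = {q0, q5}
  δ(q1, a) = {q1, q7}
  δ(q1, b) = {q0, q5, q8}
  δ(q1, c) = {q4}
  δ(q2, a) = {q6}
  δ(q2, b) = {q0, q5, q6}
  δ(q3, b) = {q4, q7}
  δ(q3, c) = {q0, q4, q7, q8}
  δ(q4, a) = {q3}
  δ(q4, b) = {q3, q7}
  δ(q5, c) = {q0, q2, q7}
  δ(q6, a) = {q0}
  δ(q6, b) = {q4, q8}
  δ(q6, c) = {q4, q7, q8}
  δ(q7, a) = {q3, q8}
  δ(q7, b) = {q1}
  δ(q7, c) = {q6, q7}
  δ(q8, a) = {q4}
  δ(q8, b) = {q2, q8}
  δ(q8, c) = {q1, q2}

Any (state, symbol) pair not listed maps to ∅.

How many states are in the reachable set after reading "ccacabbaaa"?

Start in {q0}.
Read 'c': {q0} → {q0, q5}.
Read 'c': {q0, q5} → {q0, q2, q5, q7}.
Read 'a': {q0, q2, q5, q7} → {q3, q6, q8}.
Read 'c': {q3, q6, q8} → {q0, q1, q2, q4, q7, q8}.
Read 'a': {q0, q1, q2, q4, q7, q8} → {q1, q3, q4, q6, q7, q8}.
Read 'b': {q1, q3, q4, q6, q7, q8} → {q0, q1, q2, q3, q4, q5, q7, q8}.
Read 'b': {q0, q1, q2, q3, q4, q5, q7, q8} → {q0, q1, q2, q3, q4, q5, q6, q7, q8}.
Read 'a': {q0, q1, q2, q3, q4, q5, q6, q7, q8} → {q0, q1, q3, q4, q6, q7, q8}.
Read 'a': {q0, q1, q3, q4, q6, q7, q8} → {q0, q1, q3, q4, q7, q8}.
Read 'a': {q0, q1, q3, q4, q7, q8} → {q1, q3, q4, q7, q8}.
That set has 5 states.

5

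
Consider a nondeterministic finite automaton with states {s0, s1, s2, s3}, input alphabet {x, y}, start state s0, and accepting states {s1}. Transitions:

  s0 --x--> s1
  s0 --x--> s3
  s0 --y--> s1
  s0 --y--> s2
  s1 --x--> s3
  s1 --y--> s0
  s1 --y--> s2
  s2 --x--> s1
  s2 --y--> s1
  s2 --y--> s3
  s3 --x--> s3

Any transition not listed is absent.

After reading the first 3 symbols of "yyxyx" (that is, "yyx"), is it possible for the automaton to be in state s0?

No

Start in {s0}.
Read 'y': {s0} → {s1, s2}.
Read 'y': {s1, s2} → {s0, s1, s2, s3}.
Read 'x': {s0, s1, s2, s3} → {s1, s3}.
State s0 is not in {s1, s3}.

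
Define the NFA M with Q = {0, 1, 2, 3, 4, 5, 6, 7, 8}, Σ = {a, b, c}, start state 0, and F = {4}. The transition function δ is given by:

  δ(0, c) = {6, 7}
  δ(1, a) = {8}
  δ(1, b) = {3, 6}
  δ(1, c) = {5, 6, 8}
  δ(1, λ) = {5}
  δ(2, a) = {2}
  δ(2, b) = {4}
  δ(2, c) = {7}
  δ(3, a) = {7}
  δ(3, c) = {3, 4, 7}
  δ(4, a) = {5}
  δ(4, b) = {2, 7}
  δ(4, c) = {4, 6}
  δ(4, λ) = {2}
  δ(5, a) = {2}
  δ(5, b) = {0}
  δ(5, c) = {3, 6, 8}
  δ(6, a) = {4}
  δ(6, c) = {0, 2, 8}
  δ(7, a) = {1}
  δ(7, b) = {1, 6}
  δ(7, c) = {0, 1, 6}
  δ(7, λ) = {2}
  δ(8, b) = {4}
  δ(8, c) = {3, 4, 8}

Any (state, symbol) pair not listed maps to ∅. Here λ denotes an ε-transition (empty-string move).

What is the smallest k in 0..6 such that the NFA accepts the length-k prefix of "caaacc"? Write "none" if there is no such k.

2

Start in {0}.
Read 'c': 0→{6, 7}; union {6, 7}; ε-closure = {2, 6, 7}.
Read 'a': 2→{2}, 6→{4}, 7→{1}; union {1, 2, 4}; ε-closure = {1, 2, 4, 5}.
None of the earlier sets intersect F, but {1, 2, 4, 5} does.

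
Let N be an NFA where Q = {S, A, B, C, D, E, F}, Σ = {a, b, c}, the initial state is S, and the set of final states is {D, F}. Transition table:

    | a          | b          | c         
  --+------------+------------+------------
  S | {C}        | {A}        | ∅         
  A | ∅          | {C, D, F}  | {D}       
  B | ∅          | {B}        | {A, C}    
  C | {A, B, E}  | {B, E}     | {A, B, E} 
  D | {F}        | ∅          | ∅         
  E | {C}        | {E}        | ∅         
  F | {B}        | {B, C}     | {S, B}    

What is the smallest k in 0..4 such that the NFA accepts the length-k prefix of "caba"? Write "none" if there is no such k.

Start in {S}.
Read 'c': S→∅; now ∅.
The set is empty and remains empty for the remaining 3 symbols.
No reachable set along the way intersects F.

none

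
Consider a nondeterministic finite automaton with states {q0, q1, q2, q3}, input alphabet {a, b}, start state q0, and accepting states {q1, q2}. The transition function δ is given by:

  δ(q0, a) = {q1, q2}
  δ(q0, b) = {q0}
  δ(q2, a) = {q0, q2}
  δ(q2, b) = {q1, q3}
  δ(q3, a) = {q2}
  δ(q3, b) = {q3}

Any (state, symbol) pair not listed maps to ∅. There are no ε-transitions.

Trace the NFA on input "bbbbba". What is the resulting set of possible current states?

{q1, q2}

Start in {q0}.
Read 'b': q0→{q0}; now {q0}.
Read 'b': q0→{q0}; now {q0}.
Read 'b': q0→{q0}; now {q0}.
Read 'b': q0→{q0}; now {q0}.
Read 'b': q0→{q0}; now {q0}.
Read 'a': q0→{q1, q2}; now {q1, q2}.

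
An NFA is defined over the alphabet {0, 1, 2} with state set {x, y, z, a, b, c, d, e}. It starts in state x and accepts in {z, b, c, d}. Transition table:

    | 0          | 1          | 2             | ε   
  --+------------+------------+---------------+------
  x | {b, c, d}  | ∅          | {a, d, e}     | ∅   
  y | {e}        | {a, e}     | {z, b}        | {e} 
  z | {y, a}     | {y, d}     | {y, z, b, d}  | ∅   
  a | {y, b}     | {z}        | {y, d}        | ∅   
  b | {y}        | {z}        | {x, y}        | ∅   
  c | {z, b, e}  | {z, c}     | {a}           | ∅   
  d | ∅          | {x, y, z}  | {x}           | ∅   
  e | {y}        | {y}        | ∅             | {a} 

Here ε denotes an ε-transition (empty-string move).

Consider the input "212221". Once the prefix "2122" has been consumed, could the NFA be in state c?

No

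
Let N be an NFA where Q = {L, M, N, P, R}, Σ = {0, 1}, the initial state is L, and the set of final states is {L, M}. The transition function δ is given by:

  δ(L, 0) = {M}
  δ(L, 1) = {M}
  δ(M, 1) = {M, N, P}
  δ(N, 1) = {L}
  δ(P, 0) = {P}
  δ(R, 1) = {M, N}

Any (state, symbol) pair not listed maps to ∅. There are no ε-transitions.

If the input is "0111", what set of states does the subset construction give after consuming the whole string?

{L, M, N, P}

Start in {L}.
Read '0': {L} → {M}.
Read '1': {M} → {M, N, P}.
Read '1': {M, N, P} → {L, M, N, P}.
Read '1': {L, M, N, P} → {L, M, N, P}.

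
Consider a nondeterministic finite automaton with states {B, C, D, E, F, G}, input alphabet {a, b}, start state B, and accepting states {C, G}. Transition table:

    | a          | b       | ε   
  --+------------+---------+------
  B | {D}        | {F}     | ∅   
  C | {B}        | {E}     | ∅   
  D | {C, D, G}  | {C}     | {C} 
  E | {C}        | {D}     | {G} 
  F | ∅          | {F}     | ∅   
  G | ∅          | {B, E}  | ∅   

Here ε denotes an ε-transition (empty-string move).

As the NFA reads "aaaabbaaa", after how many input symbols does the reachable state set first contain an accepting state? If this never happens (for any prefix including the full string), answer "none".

1

Start in {B}.
Read 'a': {B} → {C, D}.
None of the earlier sets intersect F, but {C, D} does.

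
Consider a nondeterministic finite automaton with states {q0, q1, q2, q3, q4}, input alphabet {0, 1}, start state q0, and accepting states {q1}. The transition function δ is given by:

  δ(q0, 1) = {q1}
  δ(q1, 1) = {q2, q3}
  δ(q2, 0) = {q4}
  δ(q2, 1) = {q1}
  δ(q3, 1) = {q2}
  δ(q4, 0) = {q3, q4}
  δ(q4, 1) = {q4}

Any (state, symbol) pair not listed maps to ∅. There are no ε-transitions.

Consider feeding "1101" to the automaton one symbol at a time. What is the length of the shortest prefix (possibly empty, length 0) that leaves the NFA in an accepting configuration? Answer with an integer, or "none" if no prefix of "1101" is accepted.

Start in {q0}.
Read '1': {q0} → {q1}.
None of the earlier sets intersect F, but {q1} does.

1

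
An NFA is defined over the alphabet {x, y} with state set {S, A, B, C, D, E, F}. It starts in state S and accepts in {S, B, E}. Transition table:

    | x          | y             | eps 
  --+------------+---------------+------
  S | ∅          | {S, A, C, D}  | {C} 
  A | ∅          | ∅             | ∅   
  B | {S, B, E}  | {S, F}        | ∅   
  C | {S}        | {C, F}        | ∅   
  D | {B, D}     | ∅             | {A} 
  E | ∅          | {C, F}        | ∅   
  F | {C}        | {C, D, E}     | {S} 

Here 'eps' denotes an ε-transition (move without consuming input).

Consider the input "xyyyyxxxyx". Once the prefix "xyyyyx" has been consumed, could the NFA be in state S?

Start: ε-closure({S}) = {S, C}.
Read 'x': S→∅, C→{S}; union {S}; ε-closure = {S, C}.
Read 'y': S→{S, A, C, D}, C→{C, F}; now {S, A, C, D, F}.
Read 'y': S→{S, A, C, D}, A→∅, C→{C, F}, D→∅, F→{C, D, E}; now {S, A, C, D, E, F}.
Read 'y': S→{S, A, C, D}, A→∅, C→{C, F}, D→∅, E→{C, F}, F→{C, D, E}; now {S, A, C, D, E, F}.
Read 'y': S→{S, A, C, D}, A→∅, C→{C, F}, D→∅, E→{C, F}, F→{C, D, E}; now {S, A, C, D, E, F}.
Read 'x': S→∅, A→∅, C→{S}, D→{B, D}, E→∅, F→{C}; union {S, B, C, D}; ε-closure = {S, A, B, C, D}.
State S is in {S, A, B, C, D}.

Yes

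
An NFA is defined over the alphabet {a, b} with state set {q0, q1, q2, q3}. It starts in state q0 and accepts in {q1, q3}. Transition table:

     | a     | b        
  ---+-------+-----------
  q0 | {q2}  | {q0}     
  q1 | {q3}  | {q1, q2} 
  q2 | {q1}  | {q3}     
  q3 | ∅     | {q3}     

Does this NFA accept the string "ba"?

No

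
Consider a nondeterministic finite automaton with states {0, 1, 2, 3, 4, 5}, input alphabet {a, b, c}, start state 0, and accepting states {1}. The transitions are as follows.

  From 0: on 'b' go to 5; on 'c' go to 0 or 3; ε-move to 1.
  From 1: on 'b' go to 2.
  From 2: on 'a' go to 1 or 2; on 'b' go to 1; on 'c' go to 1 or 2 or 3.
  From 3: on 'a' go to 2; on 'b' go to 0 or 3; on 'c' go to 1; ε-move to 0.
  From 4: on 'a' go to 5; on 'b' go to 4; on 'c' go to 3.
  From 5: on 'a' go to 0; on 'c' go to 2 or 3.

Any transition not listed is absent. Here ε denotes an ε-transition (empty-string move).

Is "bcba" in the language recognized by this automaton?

Yes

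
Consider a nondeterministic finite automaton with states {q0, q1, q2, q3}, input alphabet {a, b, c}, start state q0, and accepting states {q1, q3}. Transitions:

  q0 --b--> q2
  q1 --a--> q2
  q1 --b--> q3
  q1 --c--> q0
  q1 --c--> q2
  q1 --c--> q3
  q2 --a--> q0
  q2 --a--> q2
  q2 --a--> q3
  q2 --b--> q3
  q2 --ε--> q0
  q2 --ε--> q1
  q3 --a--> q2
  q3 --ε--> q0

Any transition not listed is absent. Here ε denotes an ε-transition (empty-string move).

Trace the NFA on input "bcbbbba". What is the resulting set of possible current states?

{q0, q1, q2, q3}

Start in {q0}.
Read 'b': q0→{q2}; union {q2}; ε-closure = {q0, q1, q2}.
Read 'c': q0→∅, q1→{q0, q2, q3}, q2→∅; union {q0, q2, q3}; ε-closure = {q0, q1, q2, q3}.
Read 'b': q0→{q2}, q1→{q3}, q2→{q3}, q3→∅; union {q2, q3}; ε-closure = {q0, q1, q2, q3}.
Read 'b': q0→{q2}, q1→{q3}, q2→{q3}, q3→∅; union {q2, q3}; ε-closure = {q0, q1, q2, q3}.
Read 'b': q0→{q2}, q1→{q3}, q2→{q3}, q3→∅; union {q2, q3}; ε-closure = {q0, q1, q2, q3}.
Read 'b': q0→{q2}, q1→{q3}, q2→{q3}, q3→∅; union {q2, q3}; ε-closure = {q0, q1, q2, q3}.
Read 'a': q0→∅, q1→{q2}, q2→{q0, q2, q3}, q3→{q2}; union {q0, q2, q3}; ε-closure = {q0, q1, q2, q3}.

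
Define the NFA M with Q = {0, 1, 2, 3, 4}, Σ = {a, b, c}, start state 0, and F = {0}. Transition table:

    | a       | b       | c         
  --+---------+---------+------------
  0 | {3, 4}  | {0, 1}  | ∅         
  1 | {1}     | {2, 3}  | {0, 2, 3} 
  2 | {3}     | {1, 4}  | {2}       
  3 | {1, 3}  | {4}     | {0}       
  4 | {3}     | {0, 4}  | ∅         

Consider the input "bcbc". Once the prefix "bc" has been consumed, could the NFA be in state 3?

Yes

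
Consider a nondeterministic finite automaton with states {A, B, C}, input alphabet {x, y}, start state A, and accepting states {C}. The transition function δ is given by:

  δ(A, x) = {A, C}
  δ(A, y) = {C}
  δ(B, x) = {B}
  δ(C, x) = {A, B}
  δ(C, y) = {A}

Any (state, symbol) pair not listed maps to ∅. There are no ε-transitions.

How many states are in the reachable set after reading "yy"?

1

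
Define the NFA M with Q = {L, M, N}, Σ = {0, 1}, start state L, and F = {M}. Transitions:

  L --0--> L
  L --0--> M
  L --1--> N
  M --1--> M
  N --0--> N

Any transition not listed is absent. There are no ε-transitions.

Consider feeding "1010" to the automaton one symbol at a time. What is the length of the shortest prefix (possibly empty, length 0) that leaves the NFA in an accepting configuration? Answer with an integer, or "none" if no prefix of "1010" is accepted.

Start in {L}.
Read '1': L→{N}; now {N}.
Read '0': N→{N}; now {N}.
Read '1': N→∅; now ∅.
The set is empty and remains empty for the remaining 1 symbol.
No reachable set along the way intersects F.

none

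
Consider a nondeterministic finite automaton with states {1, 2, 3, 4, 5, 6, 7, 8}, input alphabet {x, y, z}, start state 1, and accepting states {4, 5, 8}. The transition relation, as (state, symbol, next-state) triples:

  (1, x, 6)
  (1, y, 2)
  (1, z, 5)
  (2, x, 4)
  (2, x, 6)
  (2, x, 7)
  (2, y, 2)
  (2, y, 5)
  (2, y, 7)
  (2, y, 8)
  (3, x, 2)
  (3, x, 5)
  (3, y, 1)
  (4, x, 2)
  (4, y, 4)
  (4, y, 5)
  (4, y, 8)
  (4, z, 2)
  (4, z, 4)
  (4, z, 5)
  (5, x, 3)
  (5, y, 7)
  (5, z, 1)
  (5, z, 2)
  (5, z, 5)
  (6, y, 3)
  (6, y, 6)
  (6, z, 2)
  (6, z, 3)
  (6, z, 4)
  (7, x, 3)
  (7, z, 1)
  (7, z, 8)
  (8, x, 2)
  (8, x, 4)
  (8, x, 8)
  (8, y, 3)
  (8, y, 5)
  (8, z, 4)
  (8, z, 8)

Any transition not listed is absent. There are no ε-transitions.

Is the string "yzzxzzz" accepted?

Start in {1}.
Read 'y': {1} → {2}.
Read 'z': {2} → ∅.
The set is empty and remains empty for the remaining 5 symbols.
The final set ∅ contains no accepting state.

No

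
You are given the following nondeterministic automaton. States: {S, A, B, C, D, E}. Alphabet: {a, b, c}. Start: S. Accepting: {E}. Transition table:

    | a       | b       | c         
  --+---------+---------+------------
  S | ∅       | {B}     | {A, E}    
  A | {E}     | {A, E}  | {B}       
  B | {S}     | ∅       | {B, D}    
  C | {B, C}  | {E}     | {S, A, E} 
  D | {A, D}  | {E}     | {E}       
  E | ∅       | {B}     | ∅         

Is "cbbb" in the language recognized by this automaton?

Start in {S}.
Read 'c': {S} → {A, E}.
Read 'b': {A, E} → {A, B, E}.
Read 'b': {A, B, E} → {A, B, E}.
Read 'b': {A, B, E} → {A, B, E}.
The final set {A, B, E} contains the accepting state E.

Yes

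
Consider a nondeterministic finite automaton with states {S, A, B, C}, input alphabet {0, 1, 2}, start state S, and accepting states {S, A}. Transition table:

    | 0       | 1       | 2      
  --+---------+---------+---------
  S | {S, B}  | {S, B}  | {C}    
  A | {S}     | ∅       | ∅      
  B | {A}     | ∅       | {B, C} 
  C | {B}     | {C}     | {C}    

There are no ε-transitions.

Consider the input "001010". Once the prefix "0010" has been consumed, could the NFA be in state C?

No

Start in {S}.
Read '0': S→{S, B}; now {S, B}.
Read '0': S→{S, B}, B→{A}; now {S, A, B}.
Read '1': S→{S, B}, A→∅, B→∅; now {S, B}.
Read '0': S→{S, B}, B→{A}; now {S, A, B}.
State C is not in {S, A, B}.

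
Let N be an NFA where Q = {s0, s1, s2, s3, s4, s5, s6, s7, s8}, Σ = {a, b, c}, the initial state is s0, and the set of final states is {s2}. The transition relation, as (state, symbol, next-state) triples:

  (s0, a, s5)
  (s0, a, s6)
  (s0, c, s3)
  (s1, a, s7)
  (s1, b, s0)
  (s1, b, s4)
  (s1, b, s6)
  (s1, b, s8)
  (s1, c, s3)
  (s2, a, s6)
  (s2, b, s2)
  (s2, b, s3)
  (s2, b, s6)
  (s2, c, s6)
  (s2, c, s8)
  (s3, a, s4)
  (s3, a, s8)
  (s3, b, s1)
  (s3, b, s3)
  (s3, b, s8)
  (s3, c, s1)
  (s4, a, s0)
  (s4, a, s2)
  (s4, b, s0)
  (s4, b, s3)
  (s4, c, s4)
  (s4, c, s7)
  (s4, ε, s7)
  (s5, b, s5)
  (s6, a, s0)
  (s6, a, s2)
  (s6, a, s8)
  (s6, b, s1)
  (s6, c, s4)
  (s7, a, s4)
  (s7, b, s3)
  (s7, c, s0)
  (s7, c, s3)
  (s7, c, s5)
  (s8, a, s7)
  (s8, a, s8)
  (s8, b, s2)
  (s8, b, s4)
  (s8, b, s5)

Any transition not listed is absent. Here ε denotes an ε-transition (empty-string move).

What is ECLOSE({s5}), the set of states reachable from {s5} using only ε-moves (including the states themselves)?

{s5}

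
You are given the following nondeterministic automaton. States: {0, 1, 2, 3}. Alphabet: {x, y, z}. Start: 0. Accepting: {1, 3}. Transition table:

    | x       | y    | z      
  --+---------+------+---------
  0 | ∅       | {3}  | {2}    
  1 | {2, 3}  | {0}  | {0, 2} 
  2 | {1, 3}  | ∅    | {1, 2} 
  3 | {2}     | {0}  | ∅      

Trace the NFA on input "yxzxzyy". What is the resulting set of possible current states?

{0, 3}

Start in {0}.
Read 'y': 0→{3}; now {3}.
Read 'x': 3→{2}; now {2}.
Read 'z': 2→{1, 2}; now {1, 2}.
Read 'x': 1→{2, 3}, 2→{1, 3}; now {1, 2, 3}.
Read 'z': 1→{0, 2}, 2→{1, 2}, 3→∅; now {0, 1, 2}.
Read 'y': 0→{3}, 1→{0}, 2→∅; now {0, 3}.
Read 'y': 0→{3}, 3→{0}; now {0, 3}.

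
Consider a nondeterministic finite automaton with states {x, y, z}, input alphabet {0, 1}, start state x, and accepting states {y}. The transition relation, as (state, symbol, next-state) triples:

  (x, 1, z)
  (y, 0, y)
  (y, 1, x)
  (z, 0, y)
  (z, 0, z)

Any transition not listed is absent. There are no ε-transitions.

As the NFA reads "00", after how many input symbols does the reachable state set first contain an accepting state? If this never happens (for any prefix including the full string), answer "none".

none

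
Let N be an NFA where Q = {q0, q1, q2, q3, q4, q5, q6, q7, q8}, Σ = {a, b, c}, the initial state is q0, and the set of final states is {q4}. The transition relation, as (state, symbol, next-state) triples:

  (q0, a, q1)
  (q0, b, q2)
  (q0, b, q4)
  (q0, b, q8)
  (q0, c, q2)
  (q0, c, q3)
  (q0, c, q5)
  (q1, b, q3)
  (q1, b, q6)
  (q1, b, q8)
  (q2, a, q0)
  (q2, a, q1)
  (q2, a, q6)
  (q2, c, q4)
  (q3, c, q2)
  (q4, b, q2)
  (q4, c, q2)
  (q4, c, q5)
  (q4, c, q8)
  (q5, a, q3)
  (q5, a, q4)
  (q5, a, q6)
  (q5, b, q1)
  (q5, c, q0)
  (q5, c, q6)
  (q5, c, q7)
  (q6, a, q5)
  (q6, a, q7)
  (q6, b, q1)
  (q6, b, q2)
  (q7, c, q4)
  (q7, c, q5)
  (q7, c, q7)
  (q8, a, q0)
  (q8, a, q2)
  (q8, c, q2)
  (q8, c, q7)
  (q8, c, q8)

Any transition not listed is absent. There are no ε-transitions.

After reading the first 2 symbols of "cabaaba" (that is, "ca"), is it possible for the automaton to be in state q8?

Start in {q0}.
Read 'c': {q0} → {q2, q3, q5}.
Read 'a': {q2, q3, q5} → {q0, q1, q3, q4, q6}.
State q8 is not in {q0, q1, q3, q4, q6}.

No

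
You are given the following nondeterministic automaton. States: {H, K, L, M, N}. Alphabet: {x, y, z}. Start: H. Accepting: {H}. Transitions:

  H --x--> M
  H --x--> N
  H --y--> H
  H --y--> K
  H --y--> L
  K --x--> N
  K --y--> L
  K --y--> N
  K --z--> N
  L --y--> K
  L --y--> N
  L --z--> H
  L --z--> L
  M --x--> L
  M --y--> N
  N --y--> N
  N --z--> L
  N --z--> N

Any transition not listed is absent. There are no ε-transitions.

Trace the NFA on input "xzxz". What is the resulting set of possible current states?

∅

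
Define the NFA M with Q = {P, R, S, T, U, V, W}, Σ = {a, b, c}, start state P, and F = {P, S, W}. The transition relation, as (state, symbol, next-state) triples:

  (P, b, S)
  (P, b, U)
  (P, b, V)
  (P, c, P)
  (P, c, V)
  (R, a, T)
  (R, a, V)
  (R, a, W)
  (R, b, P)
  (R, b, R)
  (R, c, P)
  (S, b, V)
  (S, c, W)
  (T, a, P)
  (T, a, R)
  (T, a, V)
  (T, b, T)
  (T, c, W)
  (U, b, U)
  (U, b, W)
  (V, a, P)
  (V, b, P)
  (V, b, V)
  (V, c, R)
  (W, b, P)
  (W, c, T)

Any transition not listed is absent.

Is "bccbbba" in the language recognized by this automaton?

Yes

Start in {P}.
Read 'b': P→{S, U, V}; now {S, U, V}.
Read 'c': S→{W}, U→∅, V→{R}; now {R, W}.
Read 'c': R→{P}, W→{T}; now {P, T}.
Read 'b': P→{S, U, V}, T→{T}; now {S, T, U, V}.
Read 'b': S→{V}, T→{T}, U→{U, W}, V→{P, V}; now {P, T, U, V, W}.
Read 'b': P→{S, U, V}, T→{T}, U→{U, W}, V→{P, V}, W→{P}; now {P, S, T, U, V, W}.
Read 'a': P→∅, S→∅, T→{P, R, V}, U→∅, V→{P}, W→∅; now {P, R, V}.
The final set {P, R, V} contains the accepting state P.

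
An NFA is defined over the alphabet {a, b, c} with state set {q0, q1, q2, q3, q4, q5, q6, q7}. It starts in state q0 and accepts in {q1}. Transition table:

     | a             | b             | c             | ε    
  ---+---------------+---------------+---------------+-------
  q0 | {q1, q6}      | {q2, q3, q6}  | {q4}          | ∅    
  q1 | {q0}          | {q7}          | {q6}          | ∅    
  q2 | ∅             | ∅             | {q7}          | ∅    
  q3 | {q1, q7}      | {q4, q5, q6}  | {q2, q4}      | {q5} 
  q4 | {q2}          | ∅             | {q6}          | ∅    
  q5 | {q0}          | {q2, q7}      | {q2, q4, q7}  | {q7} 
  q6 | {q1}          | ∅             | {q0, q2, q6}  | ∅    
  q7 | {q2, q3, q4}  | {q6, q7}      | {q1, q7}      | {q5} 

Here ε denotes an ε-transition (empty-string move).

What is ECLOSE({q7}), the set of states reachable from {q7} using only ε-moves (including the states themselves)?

{q5, q7}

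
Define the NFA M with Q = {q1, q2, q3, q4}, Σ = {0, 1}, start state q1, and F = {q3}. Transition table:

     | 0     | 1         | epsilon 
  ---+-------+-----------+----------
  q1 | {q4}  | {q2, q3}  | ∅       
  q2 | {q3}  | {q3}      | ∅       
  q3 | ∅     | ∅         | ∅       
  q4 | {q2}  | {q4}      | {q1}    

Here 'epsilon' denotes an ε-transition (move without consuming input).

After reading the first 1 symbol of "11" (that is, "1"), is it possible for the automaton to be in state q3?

Yes

Start in {q1}.
Read '1': q1→{q2, q3}; now {q2, q3}.
State q3 is in {q2, q3}.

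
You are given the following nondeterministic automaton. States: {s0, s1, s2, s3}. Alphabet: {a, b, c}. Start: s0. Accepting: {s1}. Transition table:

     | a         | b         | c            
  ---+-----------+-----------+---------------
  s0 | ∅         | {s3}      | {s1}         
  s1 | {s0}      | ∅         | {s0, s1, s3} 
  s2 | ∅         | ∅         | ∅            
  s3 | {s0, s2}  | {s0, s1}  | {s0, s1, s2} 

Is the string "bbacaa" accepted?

Start in {s0}.
Read 'b': s0→{s3}; now {s3}.
Read 'b': s3→{s0, s1}; now {s0, s1}.
Read 'a': s0→∅, s1→{s0}; now {s0}.
Read 'c': s0→{s1}; now {s1}.
Read 'a': s1→{s0}; now {s0}.
Read 'a': s0→∅; now ∅.
The final set ∅ contains no accepting state.

No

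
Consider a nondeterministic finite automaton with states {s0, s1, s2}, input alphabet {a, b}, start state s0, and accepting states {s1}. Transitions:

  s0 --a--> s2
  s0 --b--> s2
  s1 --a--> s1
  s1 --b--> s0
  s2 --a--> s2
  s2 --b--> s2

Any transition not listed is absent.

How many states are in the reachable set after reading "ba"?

1

Start in {s0}.
Read 'b': s0→{s2}; now {s2}.
Read 'a': s2→{s2}; now {s2}.
That set has 1 state.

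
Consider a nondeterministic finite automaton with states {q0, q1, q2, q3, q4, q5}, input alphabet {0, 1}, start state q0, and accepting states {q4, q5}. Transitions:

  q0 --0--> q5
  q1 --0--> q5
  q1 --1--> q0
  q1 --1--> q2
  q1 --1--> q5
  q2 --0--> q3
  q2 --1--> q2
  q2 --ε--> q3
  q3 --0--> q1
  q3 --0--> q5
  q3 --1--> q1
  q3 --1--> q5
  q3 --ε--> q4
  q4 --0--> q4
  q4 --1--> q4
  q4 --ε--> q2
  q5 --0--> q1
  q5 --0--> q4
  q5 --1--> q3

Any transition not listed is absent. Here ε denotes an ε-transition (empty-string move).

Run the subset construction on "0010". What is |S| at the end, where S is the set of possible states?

5

Start in {q0}.
Read '0': q0→{q5}; now {q5}.
Read '0': q5→{q1, q4}; union {q1, q4}; ε-closure = {q1, q2, q3, q4}.
Read '1': q1→{q0, q2, q5}, q2→{q2}, q3→{q1, q5}, q4→{q4}; union {q0, q1, q2, q4, q5}; ε-closure = {q0, q1, q2, q3, q4, q5}.
Read '0': q0→{q5}, q1→{q5}, q2→{q3}, q3→{q1, q5}, q4→{q4}, q5→{q1, q4}; union {q1, q3, q4, q5}; ε-closure = {q1, q2, q3, q4, q5}.
That set has 5 states.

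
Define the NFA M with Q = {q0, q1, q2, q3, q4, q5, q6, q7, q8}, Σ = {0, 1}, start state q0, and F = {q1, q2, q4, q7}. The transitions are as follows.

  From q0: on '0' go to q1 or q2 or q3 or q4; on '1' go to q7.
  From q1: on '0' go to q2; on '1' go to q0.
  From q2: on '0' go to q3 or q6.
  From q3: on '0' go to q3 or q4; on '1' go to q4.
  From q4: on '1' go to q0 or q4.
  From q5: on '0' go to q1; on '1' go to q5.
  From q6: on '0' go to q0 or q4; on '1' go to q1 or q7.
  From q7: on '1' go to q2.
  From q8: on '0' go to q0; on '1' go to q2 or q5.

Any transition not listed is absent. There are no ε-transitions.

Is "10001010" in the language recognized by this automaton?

No

Start in {q0}.
Read '1': {q0} → {q7}.
Read '0': {q7} → ∅.
The set is empty and remains empty for the remaining 6 symbols.
The final set ∅ contains no accepting state.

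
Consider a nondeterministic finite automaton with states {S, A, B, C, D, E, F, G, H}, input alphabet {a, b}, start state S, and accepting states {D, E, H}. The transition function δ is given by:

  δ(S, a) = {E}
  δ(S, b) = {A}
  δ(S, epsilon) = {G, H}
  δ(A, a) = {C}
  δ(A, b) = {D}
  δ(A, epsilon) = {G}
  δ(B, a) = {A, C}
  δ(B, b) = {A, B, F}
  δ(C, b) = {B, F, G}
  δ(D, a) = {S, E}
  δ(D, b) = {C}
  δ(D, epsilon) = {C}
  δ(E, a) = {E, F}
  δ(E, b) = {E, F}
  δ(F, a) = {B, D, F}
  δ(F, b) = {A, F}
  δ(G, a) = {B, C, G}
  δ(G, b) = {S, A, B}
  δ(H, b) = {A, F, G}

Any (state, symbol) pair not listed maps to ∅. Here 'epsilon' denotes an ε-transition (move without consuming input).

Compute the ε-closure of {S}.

Begin with {S}.
ε-move S → G; add G.
ε-move S → H; add H.

{S, G, H}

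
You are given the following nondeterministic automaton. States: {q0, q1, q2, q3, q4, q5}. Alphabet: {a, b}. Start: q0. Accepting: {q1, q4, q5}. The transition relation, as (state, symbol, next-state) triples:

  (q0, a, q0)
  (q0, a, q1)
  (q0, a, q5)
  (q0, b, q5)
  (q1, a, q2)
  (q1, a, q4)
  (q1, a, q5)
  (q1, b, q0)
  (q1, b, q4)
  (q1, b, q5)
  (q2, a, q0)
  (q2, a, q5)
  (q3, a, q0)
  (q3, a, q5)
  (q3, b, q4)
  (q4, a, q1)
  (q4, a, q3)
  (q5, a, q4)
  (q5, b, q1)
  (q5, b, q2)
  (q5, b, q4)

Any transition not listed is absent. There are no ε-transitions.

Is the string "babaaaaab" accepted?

Start in {q0}.
Read 'b': q0→{q5}; now {q5}.
Read 'a': q5→{q4}; now {q4}.
Read 'b': q4→∅; now ∅.
The set is empty and remains empty for the remaining 6 symbols.
The final set ∅ contains no accepting state.

No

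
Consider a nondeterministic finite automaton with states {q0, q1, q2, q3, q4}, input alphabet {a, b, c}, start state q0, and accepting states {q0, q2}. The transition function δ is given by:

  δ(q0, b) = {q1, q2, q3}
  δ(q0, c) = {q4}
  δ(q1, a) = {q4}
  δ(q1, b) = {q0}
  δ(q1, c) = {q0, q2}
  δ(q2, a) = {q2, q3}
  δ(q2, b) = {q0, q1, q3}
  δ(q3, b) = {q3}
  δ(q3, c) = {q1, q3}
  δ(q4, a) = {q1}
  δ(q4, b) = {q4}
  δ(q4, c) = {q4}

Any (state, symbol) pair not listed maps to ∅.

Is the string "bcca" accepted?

Yes

Start in {q0}.
Read 'b': {q0} → {q1, q2, q3}.
Read 'c': {q1, q2, q3} → {q0, q1, q2, q3}.
Read 'c': {q0, q1, q2, q3} → {q0, q1, q2, q3, q4}.
Read 'a': {q0, q1, q2, q3, q4} → {q1, q2, q3, q4}.
The final set {q1, q2, q3, q4} contains the accepting state q2.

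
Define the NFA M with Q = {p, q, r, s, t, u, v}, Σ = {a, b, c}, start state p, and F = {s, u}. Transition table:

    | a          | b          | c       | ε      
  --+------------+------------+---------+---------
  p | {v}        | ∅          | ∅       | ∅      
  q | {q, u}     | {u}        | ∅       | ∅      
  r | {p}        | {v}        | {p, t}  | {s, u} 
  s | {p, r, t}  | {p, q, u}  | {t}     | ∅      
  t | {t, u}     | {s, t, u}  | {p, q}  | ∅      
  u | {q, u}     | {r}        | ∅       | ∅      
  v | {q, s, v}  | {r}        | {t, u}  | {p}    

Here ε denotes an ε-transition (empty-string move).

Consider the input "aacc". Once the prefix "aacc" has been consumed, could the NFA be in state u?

No

Start in {p}.
Read 'a': {p} → {p, v}.
Read 'a': {p, v} → {p, q, s, v}.
Read 'c': {p, q, s, v} → {t, u}.
Read 'c': {t, u} → {p, q}.
State u is not in {p, q}.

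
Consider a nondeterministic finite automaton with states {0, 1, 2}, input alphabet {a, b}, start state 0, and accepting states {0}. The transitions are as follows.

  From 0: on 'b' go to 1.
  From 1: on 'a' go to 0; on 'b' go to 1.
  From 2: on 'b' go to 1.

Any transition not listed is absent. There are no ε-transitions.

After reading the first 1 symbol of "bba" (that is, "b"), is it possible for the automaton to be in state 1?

Start in {0}.
Read 'b': 0→{1}; now {1}.
State 1 is in {1}.

Yes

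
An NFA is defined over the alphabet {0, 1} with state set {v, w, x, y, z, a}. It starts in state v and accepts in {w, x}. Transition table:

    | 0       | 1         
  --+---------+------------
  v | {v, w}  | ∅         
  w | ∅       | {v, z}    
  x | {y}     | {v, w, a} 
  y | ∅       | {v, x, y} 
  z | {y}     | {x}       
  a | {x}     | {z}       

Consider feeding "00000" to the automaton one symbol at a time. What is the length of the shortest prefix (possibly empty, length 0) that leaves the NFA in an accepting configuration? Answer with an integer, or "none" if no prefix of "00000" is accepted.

Start in {v}.
Read '0': v→{v, w}; now {v, w}.
None of the earlier sets intersect F, but {v, w} does.

1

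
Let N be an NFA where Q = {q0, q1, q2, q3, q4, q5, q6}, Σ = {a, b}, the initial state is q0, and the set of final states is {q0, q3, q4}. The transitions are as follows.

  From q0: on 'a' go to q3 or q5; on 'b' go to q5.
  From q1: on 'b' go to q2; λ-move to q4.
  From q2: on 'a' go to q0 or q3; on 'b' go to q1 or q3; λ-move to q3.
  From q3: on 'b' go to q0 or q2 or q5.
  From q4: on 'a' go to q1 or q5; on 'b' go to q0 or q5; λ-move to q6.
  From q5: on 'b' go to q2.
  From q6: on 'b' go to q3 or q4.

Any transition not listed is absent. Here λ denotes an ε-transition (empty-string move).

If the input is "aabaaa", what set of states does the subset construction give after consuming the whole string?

∅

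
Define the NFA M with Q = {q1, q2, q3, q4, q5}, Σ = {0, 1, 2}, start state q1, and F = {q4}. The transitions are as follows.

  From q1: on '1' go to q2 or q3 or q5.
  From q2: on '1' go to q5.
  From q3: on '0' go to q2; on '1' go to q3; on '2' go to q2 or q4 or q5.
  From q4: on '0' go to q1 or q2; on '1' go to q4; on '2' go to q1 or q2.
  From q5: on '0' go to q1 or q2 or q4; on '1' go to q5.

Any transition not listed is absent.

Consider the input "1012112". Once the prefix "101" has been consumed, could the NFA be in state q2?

Yes

Start in {q1}.
Read '1': q1→{q2, q3, q5}; now {q2, q3, q5}.
Read '0': q2→∅, q3→{q2}, q5→{q1, q2, q4}; now {q1, q2, q4}.
Read '1': q1→{q2, q3, q5}, q2→{q5}, q4→{q4}; now {q2, q3, q4, q5}.
State q2 is in {q2, q3, q4, q5}.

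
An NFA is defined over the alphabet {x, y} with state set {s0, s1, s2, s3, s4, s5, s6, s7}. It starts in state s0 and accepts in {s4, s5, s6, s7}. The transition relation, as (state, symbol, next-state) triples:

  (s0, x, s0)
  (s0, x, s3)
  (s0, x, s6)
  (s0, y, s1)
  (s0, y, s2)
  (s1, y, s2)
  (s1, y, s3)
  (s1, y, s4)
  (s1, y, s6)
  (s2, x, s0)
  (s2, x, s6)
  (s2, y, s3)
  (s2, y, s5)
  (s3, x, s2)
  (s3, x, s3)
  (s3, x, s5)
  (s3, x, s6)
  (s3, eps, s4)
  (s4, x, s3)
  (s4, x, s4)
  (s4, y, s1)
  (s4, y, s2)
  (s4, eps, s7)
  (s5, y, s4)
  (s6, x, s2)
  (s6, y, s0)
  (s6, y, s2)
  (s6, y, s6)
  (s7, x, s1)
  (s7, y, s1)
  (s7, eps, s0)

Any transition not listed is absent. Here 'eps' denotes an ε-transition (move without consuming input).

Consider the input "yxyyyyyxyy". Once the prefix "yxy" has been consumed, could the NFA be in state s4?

Start in {s0}.
Read 'y': {s0} → {s1, s2}.
Read 'x': {s1, s2} → {s0, s6}.
Read 'y': {s0, s6} → {s0, s1, s2, s6}.
State s4 is not in {s0, s1, s2, s6}.

No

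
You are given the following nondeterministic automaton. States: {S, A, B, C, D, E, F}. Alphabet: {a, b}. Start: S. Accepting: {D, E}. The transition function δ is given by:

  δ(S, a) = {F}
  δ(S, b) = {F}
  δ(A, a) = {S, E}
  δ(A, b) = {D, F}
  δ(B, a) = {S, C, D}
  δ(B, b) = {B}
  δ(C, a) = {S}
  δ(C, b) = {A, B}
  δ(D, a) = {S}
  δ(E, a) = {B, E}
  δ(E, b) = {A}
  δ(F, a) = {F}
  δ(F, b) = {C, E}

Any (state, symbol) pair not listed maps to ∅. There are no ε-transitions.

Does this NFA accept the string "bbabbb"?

Start in {S}.
Read 'b': {S} → {F}.
Read 'b': {F} → {C, E}.
Read 'a': {C, E} → {S, B, E}.
Read 'b': {S, B, E} → {A, B, F}.
Read 'b': {A, B, F} → {B, C, D, E, F}.
Read 'b': {B, C, D, E, F} → {A, B, C, E}.
The final set {A, B, C, E} contains the accepting state E.

Yes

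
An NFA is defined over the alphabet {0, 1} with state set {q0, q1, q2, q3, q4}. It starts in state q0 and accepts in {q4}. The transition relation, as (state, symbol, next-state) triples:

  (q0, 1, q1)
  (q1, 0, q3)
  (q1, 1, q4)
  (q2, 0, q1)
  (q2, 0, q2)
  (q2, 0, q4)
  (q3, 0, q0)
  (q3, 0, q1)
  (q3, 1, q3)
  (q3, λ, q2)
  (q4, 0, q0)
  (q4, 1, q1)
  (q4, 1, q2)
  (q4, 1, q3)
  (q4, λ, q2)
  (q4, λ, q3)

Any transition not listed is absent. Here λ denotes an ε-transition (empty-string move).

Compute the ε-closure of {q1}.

{q1}

Begin with {q1}.
No ε-moves leave this set, so the closure equals the set itself.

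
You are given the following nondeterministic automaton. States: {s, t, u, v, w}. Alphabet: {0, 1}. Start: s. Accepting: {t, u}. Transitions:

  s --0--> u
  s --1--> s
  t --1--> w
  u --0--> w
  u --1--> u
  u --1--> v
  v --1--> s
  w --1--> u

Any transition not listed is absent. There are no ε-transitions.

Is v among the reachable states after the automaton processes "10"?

No

Start in {s}.
Read '1': {s} → {s}.
Read '0': {s} → {u}.
State v is not in {u}.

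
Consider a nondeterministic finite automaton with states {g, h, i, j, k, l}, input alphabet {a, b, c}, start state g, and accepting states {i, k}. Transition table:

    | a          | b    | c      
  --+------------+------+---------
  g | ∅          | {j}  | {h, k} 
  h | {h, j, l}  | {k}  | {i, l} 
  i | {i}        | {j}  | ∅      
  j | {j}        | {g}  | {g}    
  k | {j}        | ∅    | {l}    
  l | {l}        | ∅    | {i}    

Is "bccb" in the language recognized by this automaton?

Start in {g}.
Read 'b': {g} → {j}.
Read 'c': {j} → {g}.
Read 'c': {g} → {h, k}.
Read 'b': {h, k} → {k}.
The final set {k} contains the accepting state k.

Yes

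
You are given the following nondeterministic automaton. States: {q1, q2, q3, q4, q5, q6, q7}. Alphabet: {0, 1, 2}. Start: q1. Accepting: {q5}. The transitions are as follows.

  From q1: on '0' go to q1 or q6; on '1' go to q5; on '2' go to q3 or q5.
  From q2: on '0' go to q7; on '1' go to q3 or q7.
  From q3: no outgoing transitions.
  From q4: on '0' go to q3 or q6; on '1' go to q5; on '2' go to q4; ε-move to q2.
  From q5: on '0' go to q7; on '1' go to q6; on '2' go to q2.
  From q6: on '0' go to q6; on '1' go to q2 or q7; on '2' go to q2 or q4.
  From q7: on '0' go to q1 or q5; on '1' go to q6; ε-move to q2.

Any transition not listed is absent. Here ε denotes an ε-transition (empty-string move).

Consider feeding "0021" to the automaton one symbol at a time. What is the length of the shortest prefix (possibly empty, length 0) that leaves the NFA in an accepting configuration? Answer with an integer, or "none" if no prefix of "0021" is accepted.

Start in {q1}.
Read '0': {q1} → {q1, q6}.
Read '0': {q1, q6} → {q1, q6}.
Read '2': {q1, q6} → {q2, q3, q4, q5}.
None of the earlier sets intersect F, but {q2, q3, q4, q5} does.

3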